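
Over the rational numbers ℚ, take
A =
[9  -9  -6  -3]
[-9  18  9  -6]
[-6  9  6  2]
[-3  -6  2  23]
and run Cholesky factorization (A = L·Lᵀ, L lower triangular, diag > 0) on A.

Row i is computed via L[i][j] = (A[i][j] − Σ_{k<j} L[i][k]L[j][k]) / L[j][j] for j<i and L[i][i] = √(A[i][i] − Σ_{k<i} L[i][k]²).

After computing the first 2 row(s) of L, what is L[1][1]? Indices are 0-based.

L[1][1] = 3

Step 1: L[0][0] = √(9) = 3.
  L[1][0] = (-9) / L[0][0] = -3.
Step 2: L[1][1] = √(9) = 3.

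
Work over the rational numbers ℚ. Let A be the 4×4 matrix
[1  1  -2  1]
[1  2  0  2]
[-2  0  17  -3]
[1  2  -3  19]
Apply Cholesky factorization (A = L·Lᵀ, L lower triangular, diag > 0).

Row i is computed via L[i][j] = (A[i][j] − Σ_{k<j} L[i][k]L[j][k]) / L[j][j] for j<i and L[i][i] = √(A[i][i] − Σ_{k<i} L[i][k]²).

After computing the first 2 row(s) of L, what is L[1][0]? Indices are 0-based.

Step 1: L[0][0] = √(1) = 1.
  L[1][0] = (1) / L[0][0] = 1.
Step 2: L[1][1] = √(1) = 1.

L[1][0] = 1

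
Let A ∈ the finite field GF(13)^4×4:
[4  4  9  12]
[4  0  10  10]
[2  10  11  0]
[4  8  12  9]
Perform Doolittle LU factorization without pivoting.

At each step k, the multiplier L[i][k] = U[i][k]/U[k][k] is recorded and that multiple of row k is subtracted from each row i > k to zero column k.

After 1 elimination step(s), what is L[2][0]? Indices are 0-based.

L[2][0] = 7

Step 1: pivot at (0,0) is 4.
  row1 ← row1 − (1)·row0  ⇒  L[1][0]=1, U row1=(0, 9, 1, 11)
  row2 ← row2 − (7)·row0  ⇒  L[2][0]=7, U row2=(0, 8, 0, 7)
  row3 ← row3 − (1)·row0  ⇒  L[3][0]=1, U row3=(0, 4, 3, 10)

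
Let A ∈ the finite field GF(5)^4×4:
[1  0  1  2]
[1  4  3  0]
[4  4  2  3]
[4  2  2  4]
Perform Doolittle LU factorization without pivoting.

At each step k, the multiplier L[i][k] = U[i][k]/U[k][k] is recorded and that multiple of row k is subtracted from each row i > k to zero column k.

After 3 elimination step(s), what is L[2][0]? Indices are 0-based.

L[2][0] = 4

[col 0] pivot 1
  R1 -= 1*R0 → (0, 4, 2, 3)  (L[1][0] := 1)
  R2 -= 4*R0 → (0, 4, 3, 0)  (L[2][0] := 4)
  R3 -= 4*R0 → (0, 2, 3, 1)  (L[3][0] := 4)
[col 1] pivot 4
  R2 -= 1*R1 → (0, 0, 1, 2)  (L[2][1] := 1)
  R3 -= 3*R1 → (0, 0, 2, 2)  (L[3][1] := 3)
[col 2] pivot 1
  R3 -= 2*R2 → (0, 0, 0, 3)  (L[3][2] := 2)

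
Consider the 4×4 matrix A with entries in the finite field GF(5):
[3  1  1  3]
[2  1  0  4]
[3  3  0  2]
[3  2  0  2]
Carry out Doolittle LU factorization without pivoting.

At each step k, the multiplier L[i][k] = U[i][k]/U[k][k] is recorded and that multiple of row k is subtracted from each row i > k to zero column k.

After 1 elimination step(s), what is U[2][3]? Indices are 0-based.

U[2][3] = 4

Step 1: pivot at (0,0) is 3.
  row1 ← row1 − (4)·row0  ⇒  L[1][0]=4, U row1=(0, 2, 1, 2)
  row2 ← row2 − (1)·row0  ⇒  L[2][0]=1, U row2=(0, 2, 4, 4)
  row3 ← row3 − (1)·row0  ⇒  L[3][0]=1, U row3=(0, 1, 4, 4)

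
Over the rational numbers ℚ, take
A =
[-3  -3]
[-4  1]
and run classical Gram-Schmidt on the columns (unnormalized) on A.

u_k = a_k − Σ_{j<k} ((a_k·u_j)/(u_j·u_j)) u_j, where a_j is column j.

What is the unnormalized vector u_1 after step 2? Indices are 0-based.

Step 1: u_0 = a_0 = (-3, -4).
Step 2: u_1 = a_1 − (1/5)·u_0 = (-12/5, 9/5).

u_1 = (-12/5, 9/5)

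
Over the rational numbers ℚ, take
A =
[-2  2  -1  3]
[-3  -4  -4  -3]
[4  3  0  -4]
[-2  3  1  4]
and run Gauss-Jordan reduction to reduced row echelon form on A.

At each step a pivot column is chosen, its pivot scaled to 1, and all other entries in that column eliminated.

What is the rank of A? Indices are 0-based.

pivot(0,0)=-2: scale R0 → (1, -1, 1/2, -3/2)
  clear (1,0): R1 −= (-3)R0 → (0, -7, -5/2, -15/2)
  clear (2,0): R2 −= (4)R0 → (0, 7, -2, 2)
  clear (3,0): R3 −= (-2)R0 → (0, 1, 2, 1)
pivot(1,1)=-7: scale R1 → (0, 1, 5/14, 15/14)
  clear (0,1): R0 −= (-1)R1 → (1, 0, 6/7, -3/7)
  clear (2,1): R2 −= (7)R1 → (0, 0, -9/2, -11/2)
  clear (3,1): R3 −= (1)R1 → (0, 0, 23/14, -1/14)
pivot(2,2)=-9/2: scale R2 → (0, 0, 1, 11/9)
  clear (0,2): R0 −= (6/7)R2 → (1, 0, 0, -31/21)
  clear (1,2): R1 −= (5/14)R2 → (0, 1, 0, 40/63)
  clear (3,2): R3 −= (23/14)R2 → (0, 0, 0, -131/63)
pivot(3,3)=-131/63: scale R3 → (0, 0, 0, 1)
  clear (0,3): R0 −= (-31/21)R3 → (1, 0, 0, 0)
  clear (1,3): R1 −= (40/63)R3 → (0, 1, 0, 0)
  clear (2,3): R2 −= (11/9)R3 → (0, 0, 1, 0)

rank = 4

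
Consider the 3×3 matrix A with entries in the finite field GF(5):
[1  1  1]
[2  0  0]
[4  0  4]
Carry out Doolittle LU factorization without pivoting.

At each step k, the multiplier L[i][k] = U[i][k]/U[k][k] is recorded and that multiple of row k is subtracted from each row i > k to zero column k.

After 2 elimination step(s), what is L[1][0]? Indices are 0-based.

Step 1: pivot at (0,0) is 1.
  row1 ← row1 − (2)·row0  ⇒  L[1][0]=2, U row1=(0, 3, 3)
  row2 ← row2 − (4)·row0  ⇒  L[2][0]=4, U row2=(0, 1, 0)
Step 2: pivot at (1,1) is 3.
  row2 ← row2 − (2)·row1  ⇒  L[2][1]=2, U row2=(0, 0, 4)

L[1][0] = 2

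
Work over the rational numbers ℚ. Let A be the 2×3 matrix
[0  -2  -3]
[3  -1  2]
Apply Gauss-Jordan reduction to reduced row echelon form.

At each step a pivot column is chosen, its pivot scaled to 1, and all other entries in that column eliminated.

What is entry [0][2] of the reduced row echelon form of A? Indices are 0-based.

step 1: exchange rows 0,1
step 1: normalize row 0 (÷3) = (1, -1/3, 2/3)
step 2: normalize row 1 (÷-2) = (0, 1, 3/2)
  row 0: subtract -1/3×row1 = (1, 0, 7/6)

M[0][2] = 7/6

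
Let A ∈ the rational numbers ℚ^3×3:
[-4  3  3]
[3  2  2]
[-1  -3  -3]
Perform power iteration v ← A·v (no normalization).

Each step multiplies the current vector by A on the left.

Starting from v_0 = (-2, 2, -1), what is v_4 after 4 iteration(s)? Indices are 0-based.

v_4 = (-1703, 661, 118)

v_0 = (-2, 2, -1).
v_1 = A·v_0 = (11, -4, -1).
v_2 = A·v_1 = (-59, 23, 4).
v_3 = A·v_2 = (317, -123, -22).
v_4 = A·v_3 = (-1703, 661, 118).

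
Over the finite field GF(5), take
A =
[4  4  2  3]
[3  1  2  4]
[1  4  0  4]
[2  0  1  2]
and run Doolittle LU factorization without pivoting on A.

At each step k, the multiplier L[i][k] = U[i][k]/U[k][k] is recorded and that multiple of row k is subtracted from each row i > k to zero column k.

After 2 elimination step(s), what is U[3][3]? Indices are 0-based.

[col 0] pivot 4
  R1 -= 2*R0 → (0, 3, 3, 3)  (L[1][0] := 2)
  R2 -= 4*R0 → (0, 3, 2, 2)  (L[2][0] := 4)
  R3 -= 3*R0 → (0, 3, 0, 3)  (L[3][0] := 3)
[col 1] pivot 3
  R2 -= 1*R1 → (0, 0, 4, 4)  (L[2][1] := 1)
  R3 -= 1*R1 → (0, 0, 2, 0)  (L[3][1] := 1)

U[3][3] = 0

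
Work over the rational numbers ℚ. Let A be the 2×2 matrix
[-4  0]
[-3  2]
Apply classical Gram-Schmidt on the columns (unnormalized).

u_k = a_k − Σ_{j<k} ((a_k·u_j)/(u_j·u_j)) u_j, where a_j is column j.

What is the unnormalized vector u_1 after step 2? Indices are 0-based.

Step 1: u_0 = a_0 = (-4, -3).
Step 2: u_1 = a_1 − (-6/25)·u_0 = (-24/25, 32/25).

u_1 = (-24/25, 32/25)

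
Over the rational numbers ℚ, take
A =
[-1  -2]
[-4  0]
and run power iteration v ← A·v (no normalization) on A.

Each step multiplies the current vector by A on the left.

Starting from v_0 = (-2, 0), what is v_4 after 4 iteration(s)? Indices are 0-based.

v_0 = (-2, 0).
v_1 = A·v_0 = (2, 8).
v_2 = A·v_1 = (-18, -8).
v_3 = A·v_2 = (34, 72).
v_4 = A·v_3 = (-178, -136).

v_4 = (-178, -136)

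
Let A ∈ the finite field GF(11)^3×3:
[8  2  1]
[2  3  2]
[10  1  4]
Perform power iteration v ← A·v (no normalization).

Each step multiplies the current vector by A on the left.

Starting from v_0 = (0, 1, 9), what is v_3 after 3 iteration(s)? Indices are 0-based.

v_0 = (0, 1, 9).
v_1 = A·v_0 = (0, 10, 4).
v_2 = A·v_1 = (2, 5, 4).
v_3 = A·v_2 = (8, 5, 8).

v_3 = (8, 5, 8)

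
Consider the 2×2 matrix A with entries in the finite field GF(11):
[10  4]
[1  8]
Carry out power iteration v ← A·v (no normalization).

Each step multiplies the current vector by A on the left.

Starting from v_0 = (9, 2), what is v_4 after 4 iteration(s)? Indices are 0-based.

v_4 = (5, 5)

v_0 = (9, 2).
v_1 = A·v_0 = (10, 3).
v_2 = A·v_1 = (2, 1).
v_3 = A·v_2 = (2, 10).
v_4 = A·v_3 = (5, 5).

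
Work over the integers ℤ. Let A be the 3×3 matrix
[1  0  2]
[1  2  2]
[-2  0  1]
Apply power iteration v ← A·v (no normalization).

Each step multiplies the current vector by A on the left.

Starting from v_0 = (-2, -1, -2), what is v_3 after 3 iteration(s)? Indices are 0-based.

v_3 = (26, -10, 18)

v_0 = (-2, -1, -2).
v_1 = A·v_0 = (-6, -8, 2).
v_2 = A·v_1 = (-2, -18, 14).
v_3 = A·v_2 = (26, -10, 18).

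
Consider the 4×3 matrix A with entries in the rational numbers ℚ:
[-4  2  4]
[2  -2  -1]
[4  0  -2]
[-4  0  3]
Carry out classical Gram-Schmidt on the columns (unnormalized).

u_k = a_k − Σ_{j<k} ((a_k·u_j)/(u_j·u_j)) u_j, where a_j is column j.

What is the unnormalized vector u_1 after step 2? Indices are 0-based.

Step 1: u_0 = a_0 = (-4, 2, 4, -4).
Step 2: u_1 = a_1 − (-3/13)·u_0 = (14/13, -20/13, 12/13, -12/13).

u_1 = (14/13, -20/13, 12/13, -12/13)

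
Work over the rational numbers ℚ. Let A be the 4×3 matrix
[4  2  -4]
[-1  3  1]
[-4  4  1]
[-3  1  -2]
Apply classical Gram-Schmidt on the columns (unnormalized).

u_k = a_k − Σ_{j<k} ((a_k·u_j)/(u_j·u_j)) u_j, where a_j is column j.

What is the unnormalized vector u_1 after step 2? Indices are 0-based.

Step 1: u_0 = a_0 = (4, -1, -4, -3).
Step 2: u_1 = a_1 − (-1/3)·u_0 = (10/3, 8/3, 8/3, 0).

u_1 = (10/3, 8/3, 8/3, 0)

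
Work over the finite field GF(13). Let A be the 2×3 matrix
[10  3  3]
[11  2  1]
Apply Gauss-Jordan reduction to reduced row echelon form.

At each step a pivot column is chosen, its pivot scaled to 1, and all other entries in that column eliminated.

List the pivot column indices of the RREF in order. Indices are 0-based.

pivot columns: 0, 2

pivot(0,0)=10: scale R0 → (1, 12, 12)
  clear (1,0): R1 −= (11)R0 → (0, 0, 12)
col 1: no nonzero at/below row 1; advance.
pivot(1,2)=12: scale R1 → (0, 0, 1)
  clear (0,2): R0 −= (12)R1 → (1, 12, 0)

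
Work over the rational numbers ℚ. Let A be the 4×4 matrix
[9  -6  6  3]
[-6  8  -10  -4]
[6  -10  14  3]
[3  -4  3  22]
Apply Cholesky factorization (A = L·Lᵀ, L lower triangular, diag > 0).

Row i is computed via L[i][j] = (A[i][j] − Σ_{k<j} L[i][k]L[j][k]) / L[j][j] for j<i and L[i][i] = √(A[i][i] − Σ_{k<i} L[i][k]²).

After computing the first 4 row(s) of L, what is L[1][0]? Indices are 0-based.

L[1][0] = -2

Step 1: L[0][0] = √(9) = 3.
  L[1][0] = (-6) / L[0][0] = -2.
Step 2: L[1][1] = √(4) = 2.
  L[2][0] = (6) / L[0][0] = 2.
  L[2][1] = (-6) / L[1][1] = -3.
Step 3: L[2][2] = √(1) = 1.
  L[3][0] = (3) / L[0][0] = 1.
  L[3][1] = (-2) / L[1][1] = -1.
  L[3][2] = (-2) / L[2][2] = -2.
Step 4: L[3][3] = √(16) = 4.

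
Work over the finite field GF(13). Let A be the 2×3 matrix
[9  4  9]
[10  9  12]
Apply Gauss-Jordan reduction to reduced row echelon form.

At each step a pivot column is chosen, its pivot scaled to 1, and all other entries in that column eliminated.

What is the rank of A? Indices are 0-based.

rank = 2

pivot(0,0)=9: scale R0 → (1, 12, 1)
  clear (1,0): R1 −= (10)R0 → (0, 6, 2)
pivot(1,1)=6: scale R1 → (0, 1, 9)
  clear (0,1): R0 −= (12)R1 → (1, 0, 10)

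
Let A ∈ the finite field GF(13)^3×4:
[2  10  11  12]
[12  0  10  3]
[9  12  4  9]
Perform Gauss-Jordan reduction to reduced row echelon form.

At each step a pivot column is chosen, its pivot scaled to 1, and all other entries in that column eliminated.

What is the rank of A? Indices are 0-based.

rank = 3

[1] R0 /= 2  ⇒  (1, 5, 12, 6)
     R1 -= 12·R0  ⇒  (0, 5, 9, 9)
     R2 -= 9·R0  ⇒  (0, 6, 0, 7)
[2] R1 /= 5  ⇒  (0, 1, 7, 7)
     R0 -= 5·R1  ⇒  (1, 0, 3, 10)
     R2 -= 6·R1  ⇒  (0, 0, 10, 4)
[3] R2 /= 10  ⇒  (0, 0, 1, 3)
     R0 -= 3·R2  ⇒  (1, 0, 0, 1)
     R1 -= 7·R2  ⇒  (0, 1, 0, 12)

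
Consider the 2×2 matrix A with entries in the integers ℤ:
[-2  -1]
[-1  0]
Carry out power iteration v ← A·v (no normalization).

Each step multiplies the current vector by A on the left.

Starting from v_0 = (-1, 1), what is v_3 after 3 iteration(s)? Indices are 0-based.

v_0 = (-1, 1).
v_1 = A·v_0 = (1, 1).
v_2 = A·v_1 = (-3, -1).
v_3 = A·v_2 = (7, 3).

v_3 = (7, 3)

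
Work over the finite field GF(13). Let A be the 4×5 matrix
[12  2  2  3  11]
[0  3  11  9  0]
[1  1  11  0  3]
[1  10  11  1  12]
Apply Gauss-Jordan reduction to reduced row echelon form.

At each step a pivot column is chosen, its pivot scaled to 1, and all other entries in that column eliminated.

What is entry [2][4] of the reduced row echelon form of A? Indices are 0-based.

M[2][4] = 8

step 1: normalize row 0 (÷12) = (1, 11, 11, 10, 2)
  row 2: subtract 1×row0 = (0, 3, 0, 3, 1)
  row 3: subtract 1×row0 = (0, 12, 0, 4, 10)
step 2: normalize row 1 (÷3) = (0, 1, 8, 3, 0)
  row 0: subtract 11×row1 = (1, 0, 1, 3, 2)
  row 2: subtract 3×row1 = (0, 0, 2, 7, 1)
  row 3: subtract 12×row1 = (0, 0, 8, 7, 10)
step 3: normalize row 2 (÷2) = (0, 0, 1, 10, 7)
  row 0: subtract 1×row2 = (1, 0, 0, 6, 8)
  row 1: subtract 8×row2 = (0, 1, 0, 1, 9)
  row 3: subtract 8×row2 = (0, 0, 0, 5, 6)
step 4: normalize row 3 (÷5) = (0, 0, 0, 1, 9)
  row 0: subtract 6×row3 = (1, 0, 0, 0, 6)
  row 1: subtract 1×row3 = (0, 1, 0, 0, 0)
  row 2: subtract 10×row3 = (0, 0, 1, 0, 8)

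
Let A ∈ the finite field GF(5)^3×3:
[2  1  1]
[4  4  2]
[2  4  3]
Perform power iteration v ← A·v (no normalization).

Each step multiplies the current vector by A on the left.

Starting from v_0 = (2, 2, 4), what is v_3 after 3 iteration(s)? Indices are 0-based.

v_3 = (3, 4, 1)

v_0 = (2, 2, 4).
v_1 = A·v_0 = (0, 4, 4).
v_2 = A·v_1 = (3, 4, 3).
v_3 = A·v_2 = (3, 4, 1).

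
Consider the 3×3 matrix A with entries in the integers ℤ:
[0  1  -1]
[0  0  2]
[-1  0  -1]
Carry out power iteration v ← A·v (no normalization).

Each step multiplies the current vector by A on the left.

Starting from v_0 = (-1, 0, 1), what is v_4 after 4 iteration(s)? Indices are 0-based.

v_4 = (5, -6, 4)

v_0 = (-1, 0, 1).
v_1 = A·v_0 = (-1, 2, 0).
v_2 = A·v_1 = (2, 0, 1).
v_3 = A·v_2 = (-1, 2, -3).
v_4 = A·v_3 = (5, -6, 4).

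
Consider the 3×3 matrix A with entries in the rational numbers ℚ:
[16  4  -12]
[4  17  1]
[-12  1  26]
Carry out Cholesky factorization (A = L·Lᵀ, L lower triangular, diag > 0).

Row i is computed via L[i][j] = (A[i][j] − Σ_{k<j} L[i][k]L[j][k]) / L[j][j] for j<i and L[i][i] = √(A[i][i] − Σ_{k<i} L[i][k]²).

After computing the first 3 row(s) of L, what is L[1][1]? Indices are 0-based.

Step 1: L[0][0] = √(16) = 4.
  L[1][0] = (4) / L[0][0] = 1.
Step 2: L[1][1] = √(16) = 4.
  L[2][0] = (-12) / L[0][0] = -3.
  L[2][1] = (4) / L[1][1] = 1.
Step 3: L[2][2] = √(16) = 4.

L[1][1] = 4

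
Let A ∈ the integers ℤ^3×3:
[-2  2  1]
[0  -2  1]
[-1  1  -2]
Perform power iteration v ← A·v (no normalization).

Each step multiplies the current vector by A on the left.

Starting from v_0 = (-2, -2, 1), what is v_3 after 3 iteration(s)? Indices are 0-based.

v_3 = (-28, 32, -34)

v_0 = (-2, -2, 1).
v_1 = A·v_0 = (1, 5, -2).
v_2 = A·v_1 = (6, -12, 8).
v_3 = A·v_2 = (-28, 32, -34).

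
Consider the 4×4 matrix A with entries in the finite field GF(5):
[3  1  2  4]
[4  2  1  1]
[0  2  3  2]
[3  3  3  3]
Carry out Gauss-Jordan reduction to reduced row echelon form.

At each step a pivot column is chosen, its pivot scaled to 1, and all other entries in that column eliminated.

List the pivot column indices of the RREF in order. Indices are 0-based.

pivot columns: 0, 1, 2, 3

pivot(0,0)=3: scale R0 → (1, 2, 4, 3)
  clear (1,0): R1 −= (4)R0 → (0, 4, 0, 4)
  clear (3,0): R3 −= (3)R0 → (0, 2, 1, 4)
pivot(1,1)=4: scale R1 → (0, 1, 0, 1)
  clear (0,1): R0 −= (2)R1 → (1, 0, 4, 1)
  clear (2,1): R2 −= (2)R1 → (0, 0, 3, 0)
  clear (3,1): R3 −= (2)R1 → (0, 0, 1, 2)
pivot(2,2)=3: scale R2 → (0, 0, 1, 0)
  clear (0,2): R0 −= (4)R2 → (1, 0, 0, 1)
  clear (3,2): R3 −= (1)R2 → (0, 0, 0, 2)
pivot(3,3)=2: scale R3 → (0, 0, 0, 1)
  clear (0,3): R0 −= (1)R3 → (1, 0, 0, 0)
  clear (1,3): R1 −= (1)R3 → (0, 1, 0, 0)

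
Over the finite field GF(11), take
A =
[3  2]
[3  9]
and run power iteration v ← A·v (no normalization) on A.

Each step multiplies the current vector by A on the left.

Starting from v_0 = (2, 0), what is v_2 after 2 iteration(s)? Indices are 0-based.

v_2 = (8, 6)

v_0 = (2, 0).
v_1 = A·v_0 = (6, 6).
v_2 = A·v_1 = (8, 6).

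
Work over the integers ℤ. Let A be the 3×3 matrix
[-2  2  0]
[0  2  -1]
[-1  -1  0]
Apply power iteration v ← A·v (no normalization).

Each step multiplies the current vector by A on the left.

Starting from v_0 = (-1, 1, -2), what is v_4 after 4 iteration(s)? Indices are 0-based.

v_4 = (16, 56, -40)

v_0 = (-1, 1, -2).
v_1 = A·v_0 = (4, 4, 0).
v_2 = A·v_1 = (0, 8, -8).
v_3 = A·v_2 = (16, 24, -8).
v_4 = A·v_3 = (16, 56, -40).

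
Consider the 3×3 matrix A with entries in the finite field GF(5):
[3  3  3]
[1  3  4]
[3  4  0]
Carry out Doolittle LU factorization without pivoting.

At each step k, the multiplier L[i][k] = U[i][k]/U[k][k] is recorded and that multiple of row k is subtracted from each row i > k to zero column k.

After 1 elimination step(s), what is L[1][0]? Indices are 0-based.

[col 0] pivot 3
  R1 -= 2*R0 → (0, 2, 3)  (L[1][0] := 2)
  R2 -= 1*R0 → (0, 1, 2)  (L[2][0] := 1)

L[1][0] = 2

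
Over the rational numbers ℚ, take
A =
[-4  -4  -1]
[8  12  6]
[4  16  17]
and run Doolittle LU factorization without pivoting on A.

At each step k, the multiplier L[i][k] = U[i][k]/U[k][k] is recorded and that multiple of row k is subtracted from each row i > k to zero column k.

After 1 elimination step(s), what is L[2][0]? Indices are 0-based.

k=0: U[0][0]=-4
  eliminate (1,0): mult=-2, new row 1: (0, 4, 4); set L[1][0]=-2
  eliminate (2,0): mult=-1, new row 2: (0, 12, 16); set L[2][0]=-1

L[2][0] = -1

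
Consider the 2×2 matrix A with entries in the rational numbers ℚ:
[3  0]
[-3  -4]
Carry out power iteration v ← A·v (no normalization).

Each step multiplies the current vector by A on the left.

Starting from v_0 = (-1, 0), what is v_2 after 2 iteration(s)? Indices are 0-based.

v_0 = (-1, 0).
v_1 = A·v_0 = (-3, 3).
v_2 = A·v_1 = (-9, -3).

v_2 = (-9, -3)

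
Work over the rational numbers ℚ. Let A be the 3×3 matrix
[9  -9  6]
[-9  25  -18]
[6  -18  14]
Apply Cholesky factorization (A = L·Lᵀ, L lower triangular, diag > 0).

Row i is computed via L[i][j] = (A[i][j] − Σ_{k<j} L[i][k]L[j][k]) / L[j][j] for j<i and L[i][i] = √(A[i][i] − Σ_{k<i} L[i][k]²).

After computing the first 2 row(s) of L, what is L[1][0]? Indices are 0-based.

Step 1: L[0][0] = √(9) = 3.
  L[1][0] = (-9) / L[0][0] = -3.
Step 2: L[1][1] = √(16) = 4.

L[1][0] = -3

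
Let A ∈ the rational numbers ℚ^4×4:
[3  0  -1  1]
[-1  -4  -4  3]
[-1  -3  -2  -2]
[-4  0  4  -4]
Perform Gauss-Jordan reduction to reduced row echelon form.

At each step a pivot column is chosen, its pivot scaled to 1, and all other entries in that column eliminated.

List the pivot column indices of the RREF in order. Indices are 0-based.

step 1: normalize row 0 (÷3) = (1, 0, -1/3, 1/3)
  row 1: subtract -1×row0 = (0, -4, -13/3, 10/3)
  row 2: subtract -1×row0 = (0, -3, -7/3, -5/3)
  row 3: subtract -4×row0 = (0, 0, 8/3, -8/3)
step 2: normalize row 1 (÷-4) = (0, 1, 13/12, -5/6)
  row 2: subtract -3×row1 = (0, 0, 11/12, -25/6)
step 3: normalize row 2 (÷11/12) = (0, 0, 1, -50/11)
  row 0: subtract -1/3×row2 = (1, 0, 0, -13/11)
  row 1: subtract 13/12×row2 = (0, 1, 0, 45/11)
  row 3: subtract 8/3×row2 = (0, 0, 0, 104/11)
step 4: normalize row 3 (÷104/11) = (0, 0, 0, 1)
  row 0: subtract -13/11×row3 = (1, 0, 0, 0)
  row 1: subtract 45/11×row3 = (0, 1, 0, 0)
  row 2: subtract -50/11×row3 = (0, 0, 1, 0)

pivot columns: 0, 1, 2, 3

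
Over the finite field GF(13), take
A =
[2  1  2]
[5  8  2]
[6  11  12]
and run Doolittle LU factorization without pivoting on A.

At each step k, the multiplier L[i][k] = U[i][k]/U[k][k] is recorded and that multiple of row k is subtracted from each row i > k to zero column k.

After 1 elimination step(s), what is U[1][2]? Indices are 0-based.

U[1][2] = 10

[col 0] pivot 2
  R1 -= 9*R0 → (0, 12, 10)  (L[1][0] := 9)
  R2 -= 3*R0 → (0, 8, 6)  (L[2][0] := 3)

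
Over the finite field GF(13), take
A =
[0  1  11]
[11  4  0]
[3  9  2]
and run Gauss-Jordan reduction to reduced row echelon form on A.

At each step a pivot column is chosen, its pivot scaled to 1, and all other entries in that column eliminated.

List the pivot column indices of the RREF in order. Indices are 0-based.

pivot columns: 0, 1, 2

[1] R0 <-> R1
[1] R0 /= 11  ⇒  (1, 11, 0)
     R2 -= 3·R0  ⇒  (0, 2, 2)
[2] R1 /= 1  ⇒  (0, 1, 11)
     R0 -= 11·R1  ⇒  (1, 0, 9)
     R2 -= 2·R1  ⇒  (0, 0, 6)
[3] R2 /= 6  ⇒  (0, 0, 1)
     R0 -= 9·R2  ⇒  (1, 0, 0)
     R1 -= 11·R2  ⇒  (0, 1, 0)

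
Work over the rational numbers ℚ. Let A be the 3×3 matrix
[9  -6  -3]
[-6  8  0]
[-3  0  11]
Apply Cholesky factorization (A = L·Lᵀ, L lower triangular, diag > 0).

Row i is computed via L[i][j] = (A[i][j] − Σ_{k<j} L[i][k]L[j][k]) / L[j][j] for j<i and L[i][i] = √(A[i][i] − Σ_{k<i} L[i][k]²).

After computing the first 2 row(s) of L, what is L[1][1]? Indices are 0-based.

L[1][1] = 2

Step 1: L[0][0] = √(9) = 3.
  L[1][0] = (-6) / L[0][0] = -2.
Step 2: L[1][1] = √(4) = 2.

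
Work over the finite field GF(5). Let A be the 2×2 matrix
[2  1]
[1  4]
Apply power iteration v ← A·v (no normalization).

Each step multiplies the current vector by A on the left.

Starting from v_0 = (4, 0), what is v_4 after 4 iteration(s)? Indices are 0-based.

v_0 = (4, 0).
v_1 = A·v_0 = (3, 4).
v_2 = A·v_1 = (0, 4).
v_3 = A·v_2 = (4, 1).
v_4 = A·v_3 = (4, 3).

v_4 = (4, 3)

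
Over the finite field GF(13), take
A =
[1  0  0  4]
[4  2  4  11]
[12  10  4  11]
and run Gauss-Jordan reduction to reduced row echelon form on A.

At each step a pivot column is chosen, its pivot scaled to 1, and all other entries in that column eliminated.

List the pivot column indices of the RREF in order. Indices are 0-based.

pivot(0,0)=1: scale R0 → (1, 0, 0, 4)
  clear (1,0): R1 −= (4)R0 → (0, 2, 4, 8)
  clear (2,0): R2 −= (12)R0 → (0, 10, 4, 2)
pivot(1,1)=2: scale R1 → (0, 1, 2, 4)
  clear (2,1): R2 −= (10)R1 → (0, 0, 10, 1)
pivot(2,2)=10: scale R2 → (0, 0, 1, 4)
  clear (1,2): R1 −= (2)R2 → (0, 1, 0, 9)

pivot columns: 0, 1, 2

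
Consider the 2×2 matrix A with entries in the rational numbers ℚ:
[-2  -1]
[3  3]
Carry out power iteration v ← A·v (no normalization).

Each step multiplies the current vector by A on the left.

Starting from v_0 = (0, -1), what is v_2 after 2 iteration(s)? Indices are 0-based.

v_0 = (0, -1).
v_1 = A·v_0 = (1, -3).
v_2 = A·v_1 = (1, -6).

v_2 = (1, -6)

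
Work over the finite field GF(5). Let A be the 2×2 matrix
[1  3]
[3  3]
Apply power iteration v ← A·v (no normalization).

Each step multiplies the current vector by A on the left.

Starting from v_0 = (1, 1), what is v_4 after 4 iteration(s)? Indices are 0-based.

v_4 = (0, 4)

v_0 = (1, 1).
v_1 = A·v_0 = (4, 1).
v_2 = A·v_1 = (2, 0).
v_3 = A·v_2 = (2, 1).
v_4 = A·v_3 = (0, 4).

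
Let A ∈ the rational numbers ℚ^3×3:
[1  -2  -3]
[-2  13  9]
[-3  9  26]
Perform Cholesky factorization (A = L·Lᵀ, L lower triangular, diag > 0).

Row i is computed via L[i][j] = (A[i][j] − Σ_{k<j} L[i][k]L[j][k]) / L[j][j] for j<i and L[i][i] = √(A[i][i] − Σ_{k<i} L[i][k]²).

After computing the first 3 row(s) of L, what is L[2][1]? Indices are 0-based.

Step 1: L[0][0] = √(1) = 1.
  L[1][0] = (-2) / L[0][0] = -2.
Step 2: L[1][1] = √(9) = 3.
  L[2][0] = (-3) / L[0][0] = -3.
  L[2][1] = (3) / L[1][1] = 1.
Step 3: L[2][2] = √(16) = 4.

L[2][1] = 1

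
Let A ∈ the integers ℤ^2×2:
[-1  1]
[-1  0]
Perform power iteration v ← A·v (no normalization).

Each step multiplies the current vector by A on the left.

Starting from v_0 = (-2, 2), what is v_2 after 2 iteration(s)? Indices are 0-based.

v_0 = (-2, 2).
v_1 = A·v_0 = (4, 2).
v_2 = A·v_1 = (-2, -4).

v_2 = (-2, -4)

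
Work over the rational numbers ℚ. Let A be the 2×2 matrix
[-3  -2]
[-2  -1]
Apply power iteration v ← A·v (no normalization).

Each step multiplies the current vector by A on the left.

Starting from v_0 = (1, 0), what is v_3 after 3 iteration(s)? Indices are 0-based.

v_3 = (-55, -34)

v_0 = (1, 0).
v_1 = A·v_0 = (-3, -2).
v_2 = A·v_1 = (13, 8).
v_3 = A·v_2 = (-55, -34).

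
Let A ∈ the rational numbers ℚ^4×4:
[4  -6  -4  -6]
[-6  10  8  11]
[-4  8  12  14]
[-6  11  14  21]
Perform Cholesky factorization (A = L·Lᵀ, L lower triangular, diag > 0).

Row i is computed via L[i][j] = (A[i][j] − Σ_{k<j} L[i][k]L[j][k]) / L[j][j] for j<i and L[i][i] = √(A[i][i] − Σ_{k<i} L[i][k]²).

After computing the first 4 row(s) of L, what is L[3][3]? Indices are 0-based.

L[3][3] = 2

Step 1: L[0][0] = √(4) = 2.
  L[1][0] = (-6) / L[0][0] = -3.
Step 2: L[1][1] = √(1) = 1.
  L[2][0] = (-4) / L[0][0] = -2.
  L[2][1] = (2) / L[1][1] = 2.
Step 3: L[2][2] = √(4) = 2.
  L[3][0] = (-6) / L[0][0] = -3.
  L[3][1] = (2) / L[1][1] = 2.
  L[3][2] = (4) / L[2][2] = 2.
Step 4: L[3][3] = √(4) = 2.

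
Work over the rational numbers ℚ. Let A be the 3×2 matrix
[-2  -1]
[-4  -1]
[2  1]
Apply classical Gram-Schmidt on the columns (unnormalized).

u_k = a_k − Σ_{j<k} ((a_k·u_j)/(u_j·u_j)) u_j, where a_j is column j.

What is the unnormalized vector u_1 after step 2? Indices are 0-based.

u_1 = (-1/3, 1/3, 1/3)

Step 1: u_0 = a_0 = (-2, -4, 2).
Step 2: u_1 = a_1 − (1/3)·u_0 = (-1/3, 1/3, 1/3).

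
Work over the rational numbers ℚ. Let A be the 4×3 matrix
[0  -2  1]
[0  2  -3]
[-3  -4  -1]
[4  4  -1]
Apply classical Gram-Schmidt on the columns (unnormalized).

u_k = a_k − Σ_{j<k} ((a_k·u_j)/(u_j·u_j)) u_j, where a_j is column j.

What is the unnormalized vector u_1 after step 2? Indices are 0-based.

u_1 = (-2, 2, -16/25, -12/25)

Step 1: u_0 = a_0 = (0, 0, -3, 4).
Step 2: u_1 = a_1 − (28/25)·u_0 = (-2, 2, -16/25, -12/25).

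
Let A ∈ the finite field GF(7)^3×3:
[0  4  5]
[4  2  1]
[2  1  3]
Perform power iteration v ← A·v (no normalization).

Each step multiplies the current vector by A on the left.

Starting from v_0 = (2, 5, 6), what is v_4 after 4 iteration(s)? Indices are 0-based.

v_0 = (2, 5, 6).
v_1 = A·v_0 = (1, 3, 6).
v_2 = A·v_1 = (0, 2, 2).
v_3 = A·v_2 = (4, 6, 1).
v_4 = A·v_3 = (1, 1, 3).

v_4 = (1, 1, 3)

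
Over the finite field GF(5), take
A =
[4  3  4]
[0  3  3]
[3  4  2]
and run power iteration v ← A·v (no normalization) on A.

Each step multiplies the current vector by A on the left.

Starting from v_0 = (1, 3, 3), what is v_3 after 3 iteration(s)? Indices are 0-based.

v_0 = (1, 3, 3).
v_1 = A·v_0 = (0, 3, 1).
v_2 = A·v_1 = (3, 2, 4).
v_3 = A·v_2 = (4, 3, 0).

v_3 = (4, 3, 0)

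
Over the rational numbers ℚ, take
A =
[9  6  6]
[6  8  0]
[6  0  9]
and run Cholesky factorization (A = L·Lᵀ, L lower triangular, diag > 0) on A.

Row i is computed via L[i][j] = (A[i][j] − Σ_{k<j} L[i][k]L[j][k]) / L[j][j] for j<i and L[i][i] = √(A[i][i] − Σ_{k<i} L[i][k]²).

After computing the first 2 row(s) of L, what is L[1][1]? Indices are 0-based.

Step 1: L[0][0] = √(9) = 3.
  L[1][0] = (6) / L[0][0] = 2.
Step 2: L[1][1] = √(4) = 2.

L[1][1] = 2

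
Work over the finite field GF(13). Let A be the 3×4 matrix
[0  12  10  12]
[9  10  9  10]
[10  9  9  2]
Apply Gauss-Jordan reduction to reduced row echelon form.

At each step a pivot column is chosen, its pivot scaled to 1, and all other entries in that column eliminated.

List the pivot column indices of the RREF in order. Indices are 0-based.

pivot columns: 0, 1, 2

step 1: exchange rows 0,1
step 1: normalize row 0 (÷9) = (1, 4, 1, 4)
  row 2: subtract 10×row0 = (0, 8, 12, 1)
step 2: normalize row 1 (÷12) = (0, 1, 3, 1)
  row 0: subtract 4×row1 = (1, 0, 2, 0)
  row 2: subtract 8×row1 = (0, 0, 1, 6)
step 3: normalize row 2 (÷1) = (0, 0, 1, 6)
  row 0: subtract 2×row2 = (1, 0, 0, 1)
  row 1: subtract 3×row2 = (0, 1, 0, 9)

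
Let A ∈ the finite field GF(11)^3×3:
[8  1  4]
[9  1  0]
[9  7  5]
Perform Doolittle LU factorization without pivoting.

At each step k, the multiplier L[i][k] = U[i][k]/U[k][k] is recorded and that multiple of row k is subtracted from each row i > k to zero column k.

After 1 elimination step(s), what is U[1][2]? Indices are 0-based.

U[1][2] = 1

Step 1: pivot at (0,0) is 8.
  row1 ← row1 − (8)·row0  ⇒  L[1][0]=8, U row1=(0, 4, 1)
  row2 ← row2 − (8)·row0  ⇒  L[2][0]=8, U row2=(0, 10, 6)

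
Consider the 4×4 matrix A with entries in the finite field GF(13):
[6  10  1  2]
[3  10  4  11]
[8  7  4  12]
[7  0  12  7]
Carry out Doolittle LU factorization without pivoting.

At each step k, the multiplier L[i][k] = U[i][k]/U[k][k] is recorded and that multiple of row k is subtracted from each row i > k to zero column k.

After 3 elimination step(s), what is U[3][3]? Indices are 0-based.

[col 0] pivot 6
  R1 -= 7*R0 → (0, 5, 10, 10)  (L[1][0] := 7)
  R2 -= 10*R0 → (0, 11, 7, 5)  (L[2][0] := 10)
  R3 -= 12*R0 → (0, 10, 0, 9)  (L[3][0] := 12)
[col 1] pivot 5
  R2 -= 10*R1 → (0, 0, 11, 9)  (L[2][1] := 10)
  R3 -= 2*R1 → (0, 0, 6, 2)  (L[3][1] := 2)
[col 2] pivot 11
  R3 -= 10*R2 → (0, 0, 0, 3)  (L[3][2] := 10)

U[3][3] = 3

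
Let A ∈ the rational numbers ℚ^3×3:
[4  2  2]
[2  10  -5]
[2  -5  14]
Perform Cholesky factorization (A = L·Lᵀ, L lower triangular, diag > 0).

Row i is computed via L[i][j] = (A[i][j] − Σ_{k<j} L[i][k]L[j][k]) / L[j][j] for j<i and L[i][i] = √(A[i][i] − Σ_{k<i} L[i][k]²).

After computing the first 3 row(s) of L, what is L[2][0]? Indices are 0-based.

Step 1: L[0][0] = √(4) = 2.
  L[1][0] = (2) / L[0][0] = 1.
Step 2: L[1][1] = √(9) = 3.
  L[2][0] = (2) / L[0][0] = 1.
  L[2][1] = (-6) / L[1][1] = -2.
Step 3: L[2][2] = √(9) = 3.

L[2][0] = 1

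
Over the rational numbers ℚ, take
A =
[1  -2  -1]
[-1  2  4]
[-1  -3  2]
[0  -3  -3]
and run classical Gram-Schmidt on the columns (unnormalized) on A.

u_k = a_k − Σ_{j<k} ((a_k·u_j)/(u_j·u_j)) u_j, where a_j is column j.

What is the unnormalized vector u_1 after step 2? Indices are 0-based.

Step 1: u_0 = a_0 = (1, -1, -1, 0).
Step 2: u_1 = a_1 − (-1/3)·u_0 = (-5/3, 5/3, -10/3, -3).

u_1 = (-5/3, 5/3, -10/3, -3)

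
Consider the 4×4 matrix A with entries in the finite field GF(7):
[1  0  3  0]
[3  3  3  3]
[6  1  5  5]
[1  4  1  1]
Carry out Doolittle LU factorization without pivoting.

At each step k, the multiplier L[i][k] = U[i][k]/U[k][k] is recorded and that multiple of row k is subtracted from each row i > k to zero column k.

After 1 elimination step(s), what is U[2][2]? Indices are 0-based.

k=0: U[0][0]=1
  eliminate (1,0): mult=3, new row 1: (0, 3, 1, 3); set L[1][0]=3
  eliminate (2,0): mult=6, new row 2: (0, 1, 1, 5); set L[2][0]=6
  eliminate (3,0): mult=1, new row 3: (0, 4, 5, 1); set L[3][0]=1

U[2][2] = 1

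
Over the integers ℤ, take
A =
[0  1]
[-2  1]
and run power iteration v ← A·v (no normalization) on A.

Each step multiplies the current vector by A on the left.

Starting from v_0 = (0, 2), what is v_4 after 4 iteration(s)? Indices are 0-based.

v_4 = (-6, -2)

v_0 = (0, 2).
v_1 = A·v_0 = (2, 2).
v_2 = A·v_1 = (2, -2).
v_3 = A·v_2 = (-2, -6).
v_4 = A·v_3 = (-6, -2).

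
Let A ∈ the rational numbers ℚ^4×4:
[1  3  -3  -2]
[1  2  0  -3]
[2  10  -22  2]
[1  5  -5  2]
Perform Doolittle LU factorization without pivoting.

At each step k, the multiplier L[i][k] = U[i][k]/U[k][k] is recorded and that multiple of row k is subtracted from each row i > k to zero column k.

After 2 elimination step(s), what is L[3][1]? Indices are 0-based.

[col 0] pivot 1
  R1 -= 1*R0 → (0, -1, 3, -1)  (L[1][0] := 1)
  R2 -= 2*R0 → (0, 4, -16, 6)  (L[2][0] := 2)
  R3 -= 1*R0 → (0, 2, -2, 4)  (L[3][0] := 1)
[col 1] pivot -1
  R2 -= -4*R1 → (0, 0, -4, 2)  (L[2][1] := -4)
  R3 -= -2*R1 → (0, 0, 4, 2)  (L[3][1] := -2)

L[3][1] = -2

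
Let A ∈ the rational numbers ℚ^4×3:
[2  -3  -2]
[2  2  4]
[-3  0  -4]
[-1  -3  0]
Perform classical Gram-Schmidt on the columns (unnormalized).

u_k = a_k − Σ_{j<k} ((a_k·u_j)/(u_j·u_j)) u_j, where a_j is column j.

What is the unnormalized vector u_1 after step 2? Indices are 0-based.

Step 1: u_0 = a_0 = (2, 2, -3, -1).
Step 2: u_1 = a_1 − (1/18)·u_0 = (-28/9, 17/9, 1/6, -53/18).

u_1 = (-28/9, 17/9, 1/6, -53/18)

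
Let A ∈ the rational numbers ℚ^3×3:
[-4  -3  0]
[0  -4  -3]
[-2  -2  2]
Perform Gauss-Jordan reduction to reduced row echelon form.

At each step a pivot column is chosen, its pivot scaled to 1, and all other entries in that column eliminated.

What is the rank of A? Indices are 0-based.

pivot(0,0)=-4: scale R0 → (1, 3/4, 0)
  clear (2,0): R2 −= (-2)R0 → (0, -1/2, 2)
pivot(1,1)=-4: scale R1 → (0, 1, 3/4)
  clear (0,1): R0 −= (3/4)R1 → (1, 0, -9/16)
  clear (2,1): R2 −= (-1/2)R1 → (0, 0, 19/8)
pivot(2,2)=19/8: scale R2 → (0, 0, 1)
  clear (0,2): R0 −= (-9/16)R2 → (1, 0, 0)
  clear (1,2): R1 −= (3/4)R2 → (0, 1, 0)

rank = 3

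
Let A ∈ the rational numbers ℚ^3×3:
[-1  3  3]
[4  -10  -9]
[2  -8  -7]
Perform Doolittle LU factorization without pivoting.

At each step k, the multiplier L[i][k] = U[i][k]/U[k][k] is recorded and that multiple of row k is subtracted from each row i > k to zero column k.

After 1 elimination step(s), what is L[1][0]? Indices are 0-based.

k=0: U[0][0]=-1
  eliminate (1,0): mult=-4, new row 1: (0, 2, 3); set L[1][0]=-4
  eliminate (2,0): mult=-2, new row 2: (0, -2, -1); set L[2][0]=-2

L[1][0] = -4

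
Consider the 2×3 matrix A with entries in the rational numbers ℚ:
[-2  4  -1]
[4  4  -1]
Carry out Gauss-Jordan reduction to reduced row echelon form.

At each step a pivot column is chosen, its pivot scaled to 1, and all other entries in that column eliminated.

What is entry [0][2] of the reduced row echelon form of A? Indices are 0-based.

M[0][2] = 0

pivot(0,0)=-2: scale R0 → (1, -2, 1/2)
  clear (1,0): R1 −= (4)R0 → (0, 12, -3)
pivot(1,1)=12: scale R1 → (0, 1, -1/4)
  clear (0,1): R0 −= (-2)R1 → (1, 0, 0)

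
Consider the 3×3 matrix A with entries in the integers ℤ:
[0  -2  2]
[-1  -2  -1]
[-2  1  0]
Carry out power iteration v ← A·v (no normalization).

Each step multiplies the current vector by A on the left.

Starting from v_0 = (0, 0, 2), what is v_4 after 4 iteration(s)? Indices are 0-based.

v_0 = (0, 0, 2).
v_1 = A·v_0 = (4, -2, 0).
v_2 = A·v_1 = (4, 0, -10).
v_3 = A·v_2 = (-20, 6, -8).
v_4 = A·v_3 = (-28, 16, 46).

v_4 = (-28, 16, 46)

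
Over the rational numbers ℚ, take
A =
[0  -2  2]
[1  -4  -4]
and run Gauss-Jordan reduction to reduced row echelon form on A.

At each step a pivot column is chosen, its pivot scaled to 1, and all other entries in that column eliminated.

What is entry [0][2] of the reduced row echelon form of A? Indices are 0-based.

pivot(0,0): swap R0↔R1
pivot(0,0)=1: scale R0 → (1, -4, -4)
pivot(1,1)=-2: scale R1 → (0, 1, -1)
  clear (0,1): R0 −= (-4)R1 → (1, 0, -8)

M[0][2] = -8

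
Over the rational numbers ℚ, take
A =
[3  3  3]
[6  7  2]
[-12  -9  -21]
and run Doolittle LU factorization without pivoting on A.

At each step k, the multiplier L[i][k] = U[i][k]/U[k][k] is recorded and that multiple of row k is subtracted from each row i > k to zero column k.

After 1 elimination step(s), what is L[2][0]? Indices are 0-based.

L[2][0] = -4

k=0: U[0][0]=3
  eliminate (1,0): mult=2, new row 1: (0, 1, -4); set L[1][0]=2
  eliminate (2,0): mult=-4, new row 2: (0, 3, -9); set L[2][0]=-4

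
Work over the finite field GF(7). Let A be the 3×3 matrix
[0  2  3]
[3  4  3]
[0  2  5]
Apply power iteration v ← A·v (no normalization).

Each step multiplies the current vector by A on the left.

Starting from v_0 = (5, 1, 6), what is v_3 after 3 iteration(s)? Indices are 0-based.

v_0 = (5, 1, 6).
v_1 = A·v_0 = (6, 2, 4).
v_2 = A·v_1 = (2, 3, 3).
v_3 = A·v_2 = (1, 6, 0).

v_3 = (1, 6, 0)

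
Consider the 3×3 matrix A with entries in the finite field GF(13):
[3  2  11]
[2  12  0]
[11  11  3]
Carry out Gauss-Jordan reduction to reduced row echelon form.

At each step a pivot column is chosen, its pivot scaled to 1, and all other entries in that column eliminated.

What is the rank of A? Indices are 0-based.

rank = 3

[1] R0 /= 3  ⇒  (1, 5, 8)
     R1 -= 2·R0  ⇒  (0, 2, 10)
     R2 -= 11·R0  ⇒  (0, 8, 6)
[2] R1 /= 2  ⇒  (0, 1, 5)
     R0 -= 5·R1  ⇒  (1, 0, 9)
     R2 -= 8·R1  ⇒  (0, 0, 5)
[3] R2 /= 5  ⇒  (0, 0, 1)
     R0 -= 9·R2  ⇒  (1, 0, 0)
     R1 -= 5·R2  ⇒  (0, 1, 0)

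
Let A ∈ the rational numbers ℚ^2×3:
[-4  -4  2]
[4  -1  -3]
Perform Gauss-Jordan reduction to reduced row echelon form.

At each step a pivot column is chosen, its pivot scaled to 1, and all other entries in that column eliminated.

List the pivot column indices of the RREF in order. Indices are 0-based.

pivot columns: 0, 1

[1] R0 /= -4  ⇒  (1, 1, -1/2)
     R1 -= 4·R0  ⇒  (0, -5, -1)
[2] R1 /= -5  ⇒  (0, 1, 1/5)
     R0 -= 1·R1  ⇒  (1, 0, -7/10)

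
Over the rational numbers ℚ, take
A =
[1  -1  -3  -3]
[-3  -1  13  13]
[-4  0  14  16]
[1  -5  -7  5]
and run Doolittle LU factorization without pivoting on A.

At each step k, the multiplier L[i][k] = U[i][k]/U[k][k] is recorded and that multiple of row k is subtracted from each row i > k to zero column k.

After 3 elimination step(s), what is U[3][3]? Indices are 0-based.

U[3][3] = 4

Step 1: pivot at (0,0) is 1.
  row1 ← row1 − (-3)·row0  ⇒  L[1][0]=-3, U row1=(0, -4, 4, 4)
  row2 ← row2 − (-4)·row0  ⇒  L[2][0]=-4, U row2=(0, -4, 2, 4)
  row3 ← row3 − (1)·row0  ⇒  L[3][0]=1, U row3=(0, -4, -4, 8)
Step 2: pivot at (1,1) is -4.
  row2 ← row2 − (1)·row1  ⇒  L[2][1]=1, U row2=(0, 0, -2, 0)
  row3 ← row3 − (1)·row1  ⇒  L[3][1]=1, U row3=(0, 0, -8, 4)
Step 3: pivot at (2,2) is -2.
  row3 ← row3 − (4)·row2  ⇒  L[3][2]=4, U row3=(0, 0, 0, 4)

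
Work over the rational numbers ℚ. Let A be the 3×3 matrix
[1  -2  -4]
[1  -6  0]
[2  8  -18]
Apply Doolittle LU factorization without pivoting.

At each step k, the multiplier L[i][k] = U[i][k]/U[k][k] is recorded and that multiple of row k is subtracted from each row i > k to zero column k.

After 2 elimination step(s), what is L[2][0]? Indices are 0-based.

L[2][0] = 2

Step 1: pivot at (0,0) is 1.
  row1 ← row1 − (1)·row0  ⇒  L[1][0]=1, U row1=(0, -4, 4)
  row2 ← row2 − (2)·row0  ⇒  L[2][0]=2, U row2=(0, 12, -10)
Step 2: pivot at (1,1) is -4.
  row2 ← row2 − (-3)·row1  ⇒  L[2][1]=-3, U row2=(0, 0, 2)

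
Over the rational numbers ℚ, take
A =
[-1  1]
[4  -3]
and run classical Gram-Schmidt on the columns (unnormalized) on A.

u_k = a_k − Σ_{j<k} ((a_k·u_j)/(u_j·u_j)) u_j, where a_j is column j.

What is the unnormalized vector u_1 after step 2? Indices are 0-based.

u_1 = (4/17, 1/17)

Step 1: u_0 = a_0 = (-1, 4).
Step 2: u_1 = a_1 − (-13/17)·u_0 = (4/17, 1/17).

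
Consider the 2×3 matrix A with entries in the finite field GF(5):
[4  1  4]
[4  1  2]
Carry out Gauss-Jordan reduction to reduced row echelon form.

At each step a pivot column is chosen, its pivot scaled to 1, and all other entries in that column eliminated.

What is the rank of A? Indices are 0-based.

[1] R0 /= 4  ⇒  (1, 4, 1)
     R1 -= 4·R0  ⇒  (0, 0, 3)
column 1 empty below row 1
[2] R1 /= 3  ⇒  (0, 0, 1)
     R0 -= 1·R1  ⇒  (1, 4, 0)

rank = 2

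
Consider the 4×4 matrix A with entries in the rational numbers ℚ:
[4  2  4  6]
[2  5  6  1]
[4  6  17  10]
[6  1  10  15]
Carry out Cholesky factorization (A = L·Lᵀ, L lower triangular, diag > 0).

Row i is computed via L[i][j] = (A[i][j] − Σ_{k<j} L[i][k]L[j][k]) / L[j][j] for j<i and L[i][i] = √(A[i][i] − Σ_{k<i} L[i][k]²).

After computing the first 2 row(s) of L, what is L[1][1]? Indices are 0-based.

L[1][1] = 2

Step 1: L[0][0] = √(4) = 2.
  L[1][0] = (2) / L[0][0] = 1.
Step 2: L[1][1] = √(4) = 2.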